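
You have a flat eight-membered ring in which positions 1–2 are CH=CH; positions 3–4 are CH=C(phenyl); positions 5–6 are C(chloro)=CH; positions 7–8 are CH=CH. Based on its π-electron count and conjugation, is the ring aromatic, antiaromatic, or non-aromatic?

All ring atoms are sp² and supply a p orbital to the ring (each doubly-bonded ring atom is sp² with one p-orbital electron); the conjugation is uninterrupted.
Adding the contributions, 4 × 2 = 8 from the 4 double-bond units.
8 = 4(2); a planar, fully conjugated 4n system is antiaromatic.

Antiaromatic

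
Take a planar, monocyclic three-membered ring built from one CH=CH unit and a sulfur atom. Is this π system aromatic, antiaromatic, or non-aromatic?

The p orbitals form a continuous loop: each doubly-bonded ring atom is sp² with one p-orbital electron; the sulfur donates one lone pair from its p orbital. The ring is fully conjugated.
Tallying contributions gives 1 × 2 = 2 from the double-bond unit + 2 from the S atom = 4.
4 = 4(1); a planar, fully conjugated 4n system is antiaromatic.

Antiaromatic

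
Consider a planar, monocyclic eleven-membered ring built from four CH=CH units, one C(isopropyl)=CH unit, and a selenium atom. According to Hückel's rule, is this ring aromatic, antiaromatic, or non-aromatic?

Every ring atom contributes a p orbital perpendicular to the ring (every atom in a ring double bond is sp² and brings one electron to the p orbital; the selenium donates one lone pair from its p orbital), so the π system is cyclic and fully conjugated.
Tallying contributions gives 5 × 2 = 10 from the double-bond units + 2 from the Se atom = 12.
A 4n π count (12, n = 3) in a planar conjugated ring means antiaromatic.

Antiaromatic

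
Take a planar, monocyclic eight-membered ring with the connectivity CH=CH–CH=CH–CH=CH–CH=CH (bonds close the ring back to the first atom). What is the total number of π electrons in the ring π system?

8

Every ring atom contributes a p orbital perpendicular to the ring (the double-bond atoms are sp², each contributing one p electron), so the π system is cyclic and fully conjugated.
Tallying contributions gives 4 × 2 = 8 from the 4 double-bond units.
This is cyclooctatetraene.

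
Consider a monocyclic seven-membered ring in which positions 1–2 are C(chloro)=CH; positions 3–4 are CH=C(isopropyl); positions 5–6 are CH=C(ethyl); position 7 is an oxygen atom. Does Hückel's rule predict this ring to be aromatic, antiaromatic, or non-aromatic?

The p orbitals form a continuous loop: the double-bond atoms are sp², each contributing one p electron; the oxygen donates one lone pair from its p orbital. The ring is fully conjugated.
Tallying contributions gives 3 × 2 = 6 from the double-bond units + 2 from the O atom = 8.
With 8 = 4·2 π electrons, Hückel's rule classifies the planar ring as antiaromatic.

Antiaromatic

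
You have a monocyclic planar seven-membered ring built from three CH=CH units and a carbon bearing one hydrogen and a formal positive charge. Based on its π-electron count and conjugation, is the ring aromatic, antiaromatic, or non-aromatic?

Aromatic

The p orbitals form a continuous loop: the double-bond atoms are sp², each contributing one p electron; the carbocation has an empty p orbital. The ring is fully conjugated.
Adding the contributions, 3 × 2 = 6 from the double-bond units + 0 from the CH(+) atom = 6.
6 = 4(1) + 2, which satisfies Hückel's 4n+2 rule.
(This ring is the tropylium cation.)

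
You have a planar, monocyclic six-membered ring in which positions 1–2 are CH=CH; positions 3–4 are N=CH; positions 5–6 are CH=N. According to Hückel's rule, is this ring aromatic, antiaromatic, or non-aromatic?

Aromatic

Every ring atom contributes a p orbital perpendicular to the ring (the double-bond atoms are sp², each contributing one p electron; the doubly-bonded nitrogens are pyridine-type — their lone pairs lie in the ring plane, leaving one electron in the p orbital), so the π system is cyclic and fully conjugated.
Counting π electrons: 3 × 2 = 6 from the 3 double-bond units.
Since 6 = 4·1 + 2, the ring meets the 4n+2 criterion.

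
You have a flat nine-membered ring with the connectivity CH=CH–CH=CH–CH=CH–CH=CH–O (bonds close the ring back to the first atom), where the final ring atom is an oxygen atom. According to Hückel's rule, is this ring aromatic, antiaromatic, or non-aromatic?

Aromatic

All ring atoms are sp² and supply a p orbital to the ring (the double-bond atoms are sp², each contributing one p electron; the oxygen donates one lone pair from its p orbital); the conjugation is uninterrupted.
Tallying contributions gives 4 × 2 = 8 from the double-bond units + 2 from the O atom = 10.
With 10 π electrons (n = 2), the Hückel 4n+2 condition holds.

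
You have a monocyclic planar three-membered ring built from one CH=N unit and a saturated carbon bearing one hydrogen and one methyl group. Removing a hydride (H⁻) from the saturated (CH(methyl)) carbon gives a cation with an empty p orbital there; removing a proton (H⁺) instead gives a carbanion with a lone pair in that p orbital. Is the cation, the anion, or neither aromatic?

Once that carbon is sp², every ring atom has a p orbital and both ions are fully conjugated.
Cation: 1 × 2 + 0 = 2 π electrons → 4(0)+2, aromatic.
Anion: 1 × 2 + 2 = 4 π electrons → 4(1), antiaromatic.

The cation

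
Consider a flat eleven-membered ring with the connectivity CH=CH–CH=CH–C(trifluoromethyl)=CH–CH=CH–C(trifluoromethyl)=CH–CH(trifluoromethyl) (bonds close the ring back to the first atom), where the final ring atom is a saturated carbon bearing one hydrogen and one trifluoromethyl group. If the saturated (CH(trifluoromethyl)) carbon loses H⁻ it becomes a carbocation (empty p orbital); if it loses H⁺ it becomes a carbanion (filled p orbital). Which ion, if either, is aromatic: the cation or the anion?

The cation

Once that carbon is sp², every ring atom has a p orbital and both ions are fully conjugated.
Cation: 5 × 2 + 0 = 10 π electrons → 4(2)+2, aromatic.
Anion: 5 × 2 + 2 = 12 π electrons → 4(3), antiaromatic.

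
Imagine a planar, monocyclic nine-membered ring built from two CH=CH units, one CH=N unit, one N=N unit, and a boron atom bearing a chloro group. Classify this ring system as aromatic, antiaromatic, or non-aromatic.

All ring atoms are sp² and supply a p orbital to the ring (each doubly-bonded ring atom is sp² with one p-orbital electron; each =N– nitrogen is pyridine-type (lone pair in the sp² plane, one electron in the p orbital); the boron has an empty p orbital); the conjugation is uninterrupted.
Adding the contributions, 4 × 2 = 8 from the double-bond units + 0 from the B(chloro) atom = 8.
A 4n π count (8, n = 2) in a planar conjugated ring means antiaromatic.

Antiaromatic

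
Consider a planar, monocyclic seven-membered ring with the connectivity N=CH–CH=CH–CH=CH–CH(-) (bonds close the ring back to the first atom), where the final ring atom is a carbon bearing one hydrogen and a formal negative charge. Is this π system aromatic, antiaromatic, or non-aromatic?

The p orbitals form a continuous loop: the double-bond atoms are sp², each contributing one p electron; each =N– nitrogen is pyridine-type (lone pair in the sp² plane, one electron in the p orbital); the carbanion's lone pair occupies the p orbital. The ring is fully conjugated.
Counting π electrons: 3 × 2 = 6 from the double-bond units + 2 from the CH(-) atom = 8.
A 4n π count (8, n = 2) in a planar conjugated ring means antiaromatic.

Antiaromatic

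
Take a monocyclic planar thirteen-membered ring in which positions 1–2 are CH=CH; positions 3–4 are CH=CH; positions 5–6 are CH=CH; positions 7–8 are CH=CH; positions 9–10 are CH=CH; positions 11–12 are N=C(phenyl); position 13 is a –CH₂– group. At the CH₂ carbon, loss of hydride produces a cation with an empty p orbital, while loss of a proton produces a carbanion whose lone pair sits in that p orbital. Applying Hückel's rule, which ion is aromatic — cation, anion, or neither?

The anion

In both ions every ring atom is sp² and contributes a p orbital, so both rings are fully conjugated.
Cation: 6 × 2 + 0 = 12 π electrons → 4(3), antiaromatic.
Anion: 6 × 2 + 2 = 14 π electrons → 4(3)+2, aromatic.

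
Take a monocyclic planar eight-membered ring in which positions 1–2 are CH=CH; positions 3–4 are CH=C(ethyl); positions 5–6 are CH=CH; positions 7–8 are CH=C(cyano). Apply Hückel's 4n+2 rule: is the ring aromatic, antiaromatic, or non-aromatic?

Antiaromatic

Every ring atom contributes a p orbital perpendicular to the ring (each doubly-bonded ring atom is sp² with one p-orbital electron), so the π system is cyclic and fully conjugated.
Adding the contributions, 4 × 2 = 8 from the 4 double-bond units.
A 4n π count (8, n = 2) in a planar conjugated ring means antiaromatic.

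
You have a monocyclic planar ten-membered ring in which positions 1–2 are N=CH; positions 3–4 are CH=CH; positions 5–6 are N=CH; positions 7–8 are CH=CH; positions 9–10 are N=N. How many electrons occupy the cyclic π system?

All ring atoms are sp² and supply a p orbital to the ring (the double-bond atoms are sp², each contributing one p electron; the doubly-bonded nitrogens are pyridine-type — their lone pairs lie in the ring plane, leaving one electron in the p orbital); the conjugation is uninterrupted.
Adding the contributions, 5 × 2 = 10 from the 5 double-bond units.

10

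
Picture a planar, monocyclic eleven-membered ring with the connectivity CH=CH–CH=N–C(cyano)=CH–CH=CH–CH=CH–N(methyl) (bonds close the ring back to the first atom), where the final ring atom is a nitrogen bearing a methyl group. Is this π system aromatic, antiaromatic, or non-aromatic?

Antiaromatic

Check conjugation: the double-bond atoms are sp², each contributing one p electron; the doubly-bonded nitrogens are pyridine-type — their lone pairs lie in the ring plane, leaving one electron in the p orbital; the pyrrole-type nitrogen donates its lone pair from the p orbital — every position has a p orbital, so the cyclic π system is continuous.
π-electron count: 5 × 2 = 10 from the double-bond units + 2 from the N(methyl) atom = 12.
A 4n π count (12, n = 3) in a planar conjugated ring means antiaromatic.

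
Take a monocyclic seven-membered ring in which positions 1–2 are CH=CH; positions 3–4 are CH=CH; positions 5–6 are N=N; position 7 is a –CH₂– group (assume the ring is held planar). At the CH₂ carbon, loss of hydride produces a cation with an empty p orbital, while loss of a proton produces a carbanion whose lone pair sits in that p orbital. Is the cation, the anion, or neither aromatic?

The cation

Once that carbon is sp², every ring atom has a p orbital and both ions are fully conjugated.
Cation: 3 × 2 + 0 = 6 π electrons → 4(1)+2, aromatic.
Anion: 3 × 2 + 2 = 8 π electrons → 4(2), antiaromatic.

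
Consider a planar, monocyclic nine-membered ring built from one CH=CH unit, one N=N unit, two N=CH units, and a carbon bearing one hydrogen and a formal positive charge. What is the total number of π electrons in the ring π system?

The p orbitals form a continuous loop: every atom in a ring double bond is sp² and brings one electron to the p orbital; each =N– nitrogen is pyridine-type (lone pair in the sp² plane, one electron in the p orbital); the carbocation has an empty p orbital. The ring is fully conjugated.
Counting π electrons: 4 × 2 = 8 from the double-bond units + 0 from the CH(+) atom = 8.

8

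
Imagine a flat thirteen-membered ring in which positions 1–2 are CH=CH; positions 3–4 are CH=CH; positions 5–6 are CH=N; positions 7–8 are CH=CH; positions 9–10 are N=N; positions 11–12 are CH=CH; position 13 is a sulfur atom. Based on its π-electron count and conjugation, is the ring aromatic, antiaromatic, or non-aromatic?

Every ring atom contributes a p orbital perpendicular to the ring (the double-bond atoms are sp², each contributing one p electron; each sp² =N– keeps its lone pair in-plane and puts one electron into the π system; the sulfur donates one lone pair from its p orbital), so the π system is cyclic and fully conjugated.
Counting π electrons: 6 × 2 = 12 from the double-bond units + 2 from the S atom = 14.
14 = 4(3) + 2, which satisfies Hückel's 4n+2 rule.

Aromatic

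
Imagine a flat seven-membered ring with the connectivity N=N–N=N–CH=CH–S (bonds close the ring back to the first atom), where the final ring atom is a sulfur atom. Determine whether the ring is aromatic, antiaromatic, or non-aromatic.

All ring atoms are sp² and supply a p orbital to the ring (the double-bond atoms are sp², each contributing one p electron; each sp² =N– keeps its lone pair in-plane and puts one electron into the π system; the sulfur donates one lone pair from its p orbital); the conjugation is uninterrupted.
π-electron count: 3 × 2 = 6 from the double-bond units + 2 from the S atom = 8.
8 = 4(2); a planar, fully conjugated 4n system is antiaromatic.

Antiaromatic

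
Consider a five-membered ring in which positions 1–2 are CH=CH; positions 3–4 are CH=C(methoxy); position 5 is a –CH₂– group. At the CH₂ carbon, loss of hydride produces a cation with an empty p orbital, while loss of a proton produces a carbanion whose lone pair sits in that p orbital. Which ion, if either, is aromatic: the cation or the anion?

Once that carbon is sp², every ring atom has a p orbital and both ions are fully conjugated.
Cation: 2 × 2 + 0 = 4 π electrons → 4(1), antiaromatic.
Anion: 2 × 2 + 2 = 6 π electrons → 4(1)+2, aromatic.

The anion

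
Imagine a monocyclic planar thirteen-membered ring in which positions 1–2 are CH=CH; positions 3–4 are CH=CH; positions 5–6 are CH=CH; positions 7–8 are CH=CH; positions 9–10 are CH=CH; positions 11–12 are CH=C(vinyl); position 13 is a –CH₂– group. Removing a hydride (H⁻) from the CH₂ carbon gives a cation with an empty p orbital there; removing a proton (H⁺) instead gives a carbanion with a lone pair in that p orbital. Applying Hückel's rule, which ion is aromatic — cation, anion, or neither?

The anion

In both ions every ring atom is sp² and contributes a p orbital, so both rings are fully conjugated.
Cation: 6 × 2 + 0 = 12 π electrons → 4(3), antiaromatic.
Anion: 6 × 2 + 2 = 14 π electrons → 4(3)+2, aromatic.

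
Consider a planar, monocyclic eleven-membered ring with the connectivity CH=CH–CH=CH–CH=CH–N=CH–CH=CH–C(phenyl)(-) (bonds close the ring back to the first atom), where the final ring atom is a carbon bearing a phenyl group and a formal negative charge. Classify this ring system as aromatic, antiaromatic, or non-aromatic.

The p orbitals form a continuous loop: the double-bond atoms are sp², each contributing one p electron; the doubly-bonded nitrogens are pyridine-type — their lone pairs lie in the ring plane, leaving one electron in the p orbital; the carbanion's lone pair occupies the p orbital. The ring is fully conjugated.
Counting π electrons: 5 × 2 = 10 from the double-bond units + 2 from the C(phenyl)(-) atom = 12.
12 is a 4n count (n = 3), so the planar conjugated ring is antiaromatic.

Antiaromatic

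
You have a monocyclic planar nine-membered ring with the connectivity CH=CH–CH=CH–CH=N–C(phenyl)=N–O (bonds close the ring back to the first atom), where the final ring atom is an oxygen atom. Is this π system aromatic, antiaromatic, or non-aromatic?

Aromatic

All ring atoms are sp² and supply a p orbital to the ring (every atom in a ring double bond is sp² and brings one electron to the p orbital; each sp² =N– keeps its lone pair in-plane and puts one electron into the π system; the oxygen donates one lone pair from its p orbital); the conjugation is uninterrupted.
π-electron count: 4 × 2 = 8 from the double-bond units + 2 from the O atom = 10.
Since 10 = 4·2 + 2, the ring meets the 4n+2 criterion.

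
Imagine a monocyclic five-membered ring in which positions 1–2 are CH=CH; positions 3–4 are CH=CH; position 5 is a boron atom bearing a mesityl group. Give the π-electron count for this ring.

4

Check conjugation: each doubly-bonded ring atom is sp² with one p-orbital electron; the boron has an empty p orbital — every position has a p orbital, so the cyclic π system is continuous.
Adding the contributions, 2 × 2 = 4 from the double-bond units + 0 from the B(mesityl) atom = 4.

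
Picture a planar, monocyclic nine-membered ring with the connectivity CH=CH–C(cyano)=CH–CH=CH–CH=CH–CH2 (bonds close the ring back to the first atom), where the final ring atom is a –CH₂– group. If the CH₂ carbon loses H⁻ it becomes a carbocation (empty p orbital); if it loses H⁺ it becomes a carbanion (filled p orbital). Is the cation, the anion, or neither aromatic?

Once that carbon is sp², every ring atom has a p orbital and both ions are fully conjugated.
Cation: 4 × 2 + 0 = 8 π electrons → 4(2), antiaromatic.
Anion: 4 × 2 + 2 = 10 π electrons → 4(2)+2, aromatic.

The anion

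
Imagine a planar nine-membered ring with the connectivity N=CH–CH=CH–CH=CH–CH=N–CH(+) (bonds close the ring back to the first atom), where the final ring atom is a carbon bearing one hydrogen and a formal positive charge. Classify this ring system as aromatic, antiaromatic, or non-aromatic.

The p orbitals form a continuous loop: every atom in a ring double bond is sp² and brings one electron to the p orbital; the doubly-bonded nitrogens are pyridine-type — their lone pairs lie in the ring plane, leaving one electron in the p orbital; the carbocation has an empty p orbital. The ring is fully conjugated.
Adding the contributions, 4 × 2 = 8 from the double-bond units + 0 from the CH(+) atom = 8.
With 8 = 4·2 π electrons, Hückel's rule classifies the planar ring as antiaromatic.

Antiaromatic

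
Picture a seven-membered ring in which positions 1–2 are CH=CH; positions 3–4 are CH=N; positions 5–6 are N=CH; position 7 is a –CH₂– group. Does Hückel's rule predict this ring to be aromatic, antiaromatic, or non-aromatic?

Non-aromatic

The CH2 position has four σ bonds — the tetrahedral CH₂ carbon is sp³ and has no p orbital in the ring π system — so the cyclic conjugation is interrupted.
Hückel's rule only applies to fully conjugated rings, so this one is simply non-aromatic.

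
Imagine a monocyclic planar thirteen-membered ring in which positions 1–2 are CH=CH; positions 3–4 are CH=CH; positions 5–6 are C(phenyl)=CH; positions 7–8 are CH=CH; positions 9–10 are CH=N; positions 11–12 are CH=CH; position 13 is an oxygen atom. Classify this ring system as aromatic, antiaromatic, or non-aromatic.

All ring atoms are sp² and supply a p orbital to the ring (the double-bond atoms are sp², each contributing one p electron; each =N– nitrogen is pyridine-type (lone pair in the sp² plane, one electron in the p orbital); the oxygen donates one lone pair from its p orbital); the conjugation is uninterrupted.
π-electron count: 6 × 2 = 12 from the double-bond units + 2 from the O atom = 14.
Since 14 = 4·3 + 2, the ring meets the 4n+2 criterion.

Aromatic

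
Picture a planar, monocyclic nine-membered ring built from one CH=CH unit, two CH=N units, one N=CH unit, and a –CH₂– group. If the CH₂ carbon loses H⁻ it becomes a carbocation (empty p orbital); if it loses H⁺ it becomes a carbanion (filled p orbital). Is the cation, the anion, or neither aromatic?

In either ion the ring is fully conjugated: every atom, including the new sp² carbon, supplies a p orbital.
Cation: 4 × 2 + 0 = 8 π electrons → 4(2), antiaromatic.
Anion: 4 × 2 + 2 = 10 π electrons → 4(2)+2, aromatic.

The anion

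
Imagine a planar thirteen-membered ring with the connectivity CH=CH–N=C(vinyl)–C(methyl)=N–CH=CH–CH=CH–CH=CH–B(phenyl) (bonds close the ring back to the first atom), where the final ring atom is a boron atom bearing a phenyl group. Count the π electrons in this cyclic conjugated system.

The p orbitals form a continuous loop: every atom in a ring double bond is sp² and brings one electron to the p orbital; the doubly-bonded nitrogens are pyridine-type — their lone pairs lie in the ring plane, leaving one electron in the p orbital; the boron has an empty p orbital. The ring is fully conjugated.
Tallying contributions gives 6 × 2 = 12 from the double-bond units + 0 from the B(phenyl) atom = 12.

12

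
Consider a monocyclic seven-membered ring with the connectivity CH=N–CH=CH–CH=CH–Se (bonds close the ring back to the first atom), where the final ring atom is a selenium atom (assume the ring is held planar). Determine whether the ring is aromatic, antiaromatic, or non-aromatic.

Antiaromatic

All ring atoms are sp² and supply a p orbital to the ring (every atom in a ring double bond is sp² and brings one electron to the p orbital; each =N– nitrogen is pyridine-type (lone pair in the sp² plane, one electron in the p orbital); the selenium donates one lone pair from its p orbital); the conjugation is uninterrupted.
π-electron count: 3 × 2 = 6 from the double-bond units + 2 from the Se atom = 8.
With 8 = 4·2 π electrons, Hückel's rule classifies the planar ring as antiaromatic.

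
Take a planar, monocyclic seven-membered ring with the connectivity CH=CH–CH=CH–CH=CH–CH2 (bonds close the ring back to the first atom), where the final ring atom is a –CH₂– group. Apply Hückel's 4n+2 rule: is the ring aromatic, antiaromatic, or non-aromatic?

Non-aromatic

The CH2 carbon is saturated: the tetrahedral CH₂ carbon is sp³ and has no p orbital in the ring π system. Conjugation is not continuous around the ring.
Without a continuous loop of overlapping p orbitals the Hückel electron count never comes into play.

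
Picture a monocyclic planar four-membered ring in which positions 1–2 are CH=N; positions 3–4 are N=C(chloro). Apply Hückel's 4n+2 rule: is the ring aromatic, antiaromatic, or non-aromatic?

Check conjugation: each doubly-bonded ring atom is sp² with one p-orbital electron; the doubly-bonded nitrogens are pyridine-type — their lone pairs lie in the ring plane, leaving one electron in the p orbital — every position has a p orbital, so the cyclic π system is continuous.
Counting π electrons: 2 × 2 = 4 from the 2 double-bond units.
4 = 4(1); a planar, fully conjugated 4n system is antiaromatic.

Antiaromatic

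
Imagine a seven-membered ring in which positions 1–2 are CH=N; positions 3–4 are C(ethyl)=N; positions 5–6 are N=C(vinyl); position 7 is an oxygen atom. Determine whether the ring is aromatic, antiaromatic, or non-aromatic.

All ring atoms are sp² and supply a p orbital to the ring (the double-bond atoms are sp², each contributing one p electron; the doubly-bonded nitrogens are pyridine-type — their lone pairs lie in the ring plane, leaving one electron in the p orbital; the oxygen donates one lone pair from its p orbital); the conjugation is uninterrupted.
π-electron count: 3 × 2 = 6 from the double-bond units + 2 from the O atom = 8.
8 is a 4n count (n = 2), so the planar conjugated ring is antiaromatic.

Antiaromatic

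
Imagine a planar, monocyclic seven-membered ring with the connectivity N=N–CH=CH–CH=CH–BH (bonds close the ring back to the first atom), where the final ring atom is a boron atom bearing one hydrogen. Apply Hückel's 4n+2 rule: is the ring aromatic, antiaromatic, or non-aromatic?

Check conjugation: every atom in a ring double bond is sp² and brings one electron to the p orbital; each sp² =N– keeps its lone pair in-plane and puts one electron into the π system; the boron has an empty p orbital — every position has a p orbital, so the cyclic π system is continuous.
Adding the contributions, 3 × 2 = 6 from the double-bond units + 0 from the BH atom = 6.
Since 6 = 4·1 + 2, the ring meets the 4n+2 criterion.

Aromatic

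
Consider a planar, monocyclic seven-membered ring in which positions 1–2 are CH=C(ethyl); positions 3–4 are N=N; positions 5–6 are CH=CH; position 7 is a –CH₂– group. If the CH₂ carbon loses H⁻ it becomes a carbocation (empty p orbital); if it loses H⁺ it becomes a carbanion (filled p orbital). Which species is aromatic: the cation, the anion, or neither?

The cation

In both ions every ring atom is sp² and contributes a p orbital, so both rings are fully conjugated.
Cation: 3 × 2 + 0 = 6 π electrons → 4(1)+2, aromatic.
Anion: 3 × 2 + 2 = 8 π electrons → 4(2), antiaromatic.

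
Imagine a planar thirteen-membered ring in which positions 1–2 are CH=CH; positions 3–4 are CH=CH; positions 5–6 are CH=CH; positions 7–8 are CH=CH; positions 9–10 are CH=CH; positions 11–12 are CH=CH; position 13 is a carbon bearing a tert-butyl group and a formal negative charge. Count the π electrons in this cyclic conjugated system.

Every ring atom contributes a p orbital perpendicular to the ring (the double-bond atoms are sp², each contributing one p electron; the carbanion's lone pair occupies the p orbital), so the π system is cyclic and fully conjugated.
Tallying contributions gives 6 × 2 = 12 from the double-bond units + 2 from the C(tert-butyl)(-) atom = 14.

14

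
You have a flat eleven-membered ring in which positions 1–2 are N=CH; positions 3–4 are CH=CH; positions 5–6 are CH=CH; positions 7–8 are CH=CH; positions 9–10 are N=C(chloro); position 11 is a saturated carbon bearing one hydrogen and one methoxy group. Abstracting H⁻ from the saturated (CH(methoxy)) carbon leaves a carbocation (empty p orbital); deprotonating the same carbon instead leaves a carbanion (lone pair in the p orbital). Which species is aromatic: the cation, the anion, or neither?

Both ions have a continuous loop of p orbitals — each ring atom is sp².
Cation: 5 × 2 + 0 = 10 π electrons → 4(2)+2, aromatic.
Anion: 5 × 2 + 2 = 12 π electrons → 4(3), antiaromatic.

The cation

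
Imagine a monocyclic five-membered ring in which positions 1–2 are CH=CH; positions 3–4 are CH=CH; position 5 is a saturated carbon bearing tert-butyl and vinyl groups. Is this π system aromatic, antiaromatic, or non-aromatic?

The C(tert-butyl)(vinyl) position has four σ bonds — that saturated carbon is sp³ and has no p orbital in the ring π system — so the cyclic conjugation is interrupted.
Without a continuous loop of overlapping p orbitals the Hückel electron count never comes into play.

Non-aromatic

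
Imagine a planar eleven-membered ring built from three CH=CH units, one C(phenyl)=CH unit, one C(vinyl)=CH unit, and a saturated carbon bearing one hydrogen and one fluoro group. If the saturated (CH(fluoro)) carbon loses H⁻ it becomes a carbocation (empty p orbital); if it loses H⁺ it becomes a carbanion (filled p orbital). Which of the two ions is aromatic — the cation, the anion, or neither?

Both ions have a continuous loop of p orbitals — each ring atom is sp².
Cation: 5 × 2 + 0 = 10 π electrons → 4(2)+2, aromatic.
Anion: 5 × 2 + 2 = 12 π electrons → 4(3), antiaromatic.

The cation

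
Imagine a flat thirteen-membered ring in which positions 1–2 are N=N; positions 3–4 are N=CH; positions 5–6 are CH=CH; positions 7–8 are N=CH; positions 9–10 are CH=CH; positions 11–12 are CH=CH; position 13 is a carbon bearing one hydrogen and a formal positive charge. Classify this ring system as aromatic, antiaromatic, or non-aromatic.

All ring atoms are sp² and supply a p orbital to the ring (every atom in a ring double bond is sp² and brings one electron to the p orbital; each =N– nitrogen is pyridine-type (lone pair in the sp² plane, one electron in the p orbital); the carbocation has an empty p orbital); the conjugation is uninterrupted.
Adding the contributions, 6 × 2 = 12 from the double-bond units + 0 from the CH(+) atom = 12.
A 4n π count (12, n = 3) in a planar conjugated ring means antiaromatic.

Antiaromatic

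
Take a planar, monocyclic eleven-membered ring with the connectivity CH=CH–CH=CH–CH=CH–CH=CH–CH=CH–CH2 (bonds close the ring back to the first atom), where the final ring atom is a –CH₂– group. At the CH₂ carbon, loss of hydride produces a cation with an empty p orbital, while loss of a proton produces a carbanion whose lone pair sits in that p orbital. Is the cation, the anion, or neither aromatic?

The cation

In both ions every ring atom is sp² and contributes a p orbital, so both rings are fully conjugated.
Cation: 5 × 2 + 0 = 10 π electrons → 4(2)+2, aromatic.
Anion: 5 × 2 + 2 = 12 π electrons → 4(3), antiaromatic.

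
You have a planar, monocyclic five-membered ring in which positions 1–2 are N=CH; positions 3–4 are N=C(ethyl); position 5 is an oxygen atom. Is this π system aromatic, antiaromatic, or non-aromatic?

Aromatic

The p orbitals form a continuous loop: every atom in a ring double bond is sp² and brings one electron to the p orbital; each sp² =N– keeps its lone pair in-plane and puts one electron into the π system; the oxygen donates one lone pair from its p orbital. The ring is fully conjugated.
Tallying contributions gives 2 × 2 = 4 from the double-bond units + 2 from the O atom = 6.
Since 6 = 4·1 + 2, the ring meets the 4n+2 criterion.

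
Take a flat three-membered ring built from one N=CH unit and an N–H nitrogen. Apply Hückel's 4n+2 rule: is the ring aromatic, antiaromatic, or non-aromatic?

Check conjugation: each doubly-bonded ring atom is sp² with one p-orbital electron; each =N– nitrogen is pyridine-type (lone pair in the sp² plane, one electron in the p orbital); the pyrrole-type nitrogen donates its lone pair from the p orbital — every position has a p orbital, so the cyclic π system is continuous.
π-electron count: 1 × 2 = 2 from the double-bond unit + 2 from the NH atom = 4.
4 is a 4n count (n = 1), so the planar conjugated ring is antiaromatic.

Antiaromatic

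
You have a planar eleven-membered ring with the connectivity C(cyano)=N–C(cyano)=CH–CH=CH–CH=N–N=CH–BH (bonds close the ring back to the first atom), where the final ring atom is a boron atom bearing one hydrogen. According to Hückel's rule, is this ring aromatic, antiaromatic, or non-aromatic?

Aromatic

Every ring atom contributes a p orbital perpendicular to the ring (each doubly-bonded ring atom is sp² with one p-orbital electron; each =N– nitrogen is pyridine-type (lone pair in the sp² plane, one electron in the p orbital); the boron has an empty p orbital), so the π system is cyclic and fully conjugated.
Tallying contributions gives 5 × 2 = 10 from the double-bond units + 0 from the BH atom = 10.
10 = 4(2) + 2, which satisfies Hückel's 4n+2 rule.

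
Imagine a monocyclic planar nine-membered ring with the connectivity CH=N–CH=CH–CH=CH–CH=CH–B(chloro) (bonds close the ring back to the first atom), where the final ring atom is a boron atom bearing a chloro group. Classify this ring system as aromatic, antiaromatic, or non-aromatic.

Every ring atom contributes a p orbital perpendicular to the ring (each doubly-bonded ring atom is sp² with one p-orbital electron; the doubly-bonded nitrogens are pyridine-type — their lone pairs lie in the ring plane, leaving one electron in the p orbital; the boron has an empty p orbital), so the π system is cyclic and fully conjugated.
Counting π electrons: 4 × 2 = 8 from the double-bond units + 0 from the B(chloro) atom = 8.
8 = 4(2); a planar, fully conjugated 4n system is antiaromatic.

Antiaromatic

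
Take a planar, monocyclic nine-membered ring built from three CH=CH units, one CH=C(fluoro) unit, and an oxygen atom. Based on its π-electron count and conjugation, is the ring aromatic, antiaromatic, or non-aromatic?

All ring atoms are sp² and supply a p orbital to the ring (the double-bond atoms are sp², each contributing one p electron; the oxygen donates one lone pair from its p orbital); the conjugation is uninterrupted.
Tallying contributions gives 4 × 2 = 8 from the double-bond units + 2 from the O atom = 10.
Since 10 = 4·2 + 2, the ring meets the 4n+2 criterion.

Aromatic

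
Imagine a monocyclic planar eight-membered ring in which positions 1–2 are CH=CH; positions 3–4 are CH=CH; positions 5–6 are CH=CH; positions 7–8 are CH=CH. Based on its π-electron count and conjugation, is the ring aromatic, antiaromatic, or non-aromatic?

Every ring atom contributes a p orbital perpendicular to the ring (each doubly-bonded ring atom is sp² with one p-orbital electron), so the π system is cyclic and fully conjugated.
Tallying contributions gives 4 × 2 = 8 from the 4 double-bond units.
With 8 = 4·2 π electrons, Hückel's rule classifies the planar ring as antiaromatic.
(The species described is cyclooctatetraene.)

Antiaromatic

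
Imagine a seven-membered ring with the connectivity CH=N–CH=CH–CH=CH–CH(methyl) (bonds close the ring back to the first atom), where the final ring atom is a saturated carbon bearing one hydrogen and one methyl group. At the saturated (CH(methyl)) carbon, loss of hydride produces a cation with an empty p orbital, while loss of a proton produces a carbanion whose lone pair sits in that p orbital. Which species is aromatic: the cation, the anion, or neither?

The cation

In either ion the ring is fully conjugated: every atom, including the new sp² carbon, supplies a p orbital.
Cation: 3 × 2 + 0 = 6 π electrons → 4(1)+2, aromatic.
Anion: 3 × 2 + 2 = 8 π electrons → 4(2), antiaromatic.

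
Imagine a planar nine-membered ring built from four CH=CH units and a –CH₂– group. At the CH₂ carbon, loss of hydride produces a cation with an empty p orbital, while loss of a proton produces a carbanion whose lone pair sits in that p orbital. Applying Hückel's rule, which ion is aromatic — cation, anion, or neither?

Once that carbon is sp², every ring atom has a p orbital and both ions are fully conjugated.
Cation: 4 × 2 + 0 = 8 π electrons → 4(2), antiaromatic.
Anion: 4 × 2 + 2 = 10 π electrons → 4(2)+2, aromatic.

The anion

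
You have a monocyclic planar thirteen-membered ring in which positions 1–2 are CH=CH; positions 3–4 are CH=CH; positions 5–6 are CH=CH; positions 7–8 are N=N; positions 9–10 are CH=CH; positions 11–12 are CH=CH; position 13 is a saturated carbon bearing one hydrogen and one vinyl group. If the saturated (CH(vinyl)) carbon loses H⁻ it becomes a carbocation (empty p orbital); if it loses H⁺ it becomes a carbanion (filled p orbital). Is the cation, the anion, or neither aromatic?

The anion

In either ion the ring is fully conjugated: every atom, including the new sp² carbon, supplies a p orbital.
Cation: 6 × 2 + 0 = 12 π electrons → 4(3), antiaromatic.
Anion: 6 × 2 + 2 = 14 π electrons → 4(3)+2, aromatic.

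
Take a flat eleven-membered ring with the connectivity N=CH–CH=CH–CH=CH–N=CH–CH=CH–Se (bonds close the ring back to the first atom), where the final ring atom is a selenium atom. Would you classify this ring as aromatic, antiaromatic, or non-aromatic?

Antiaromatic

The p orbitals form a continuous loop: every atom in a ring double bond is sp² and brings one electron to the p orbital; the doubly-bonded nitrogens are pyridine-type — their lone pairs lie in the ring plane, leaving one electron in the p orbital; the selenium donates one lone pair from its p orbital. The ring is fully conjugated.
Tallying contributions gives 5 × 2 = 10 from the double-bond units + 2 from the Se atom = 12.
12 is a 4n count (n = 3), so the planar conjugated ring is antiaromatic.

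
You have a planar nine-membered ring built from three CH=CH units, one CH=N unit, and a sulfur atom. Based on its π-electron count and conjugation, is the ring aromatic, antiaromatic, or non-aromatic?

Aromatic

Every ring atom contributes a p orbital perpendicular to the ring (each doubly-bonded ring atom is sp² with one p-orbital electron; each sp² =N– keeps its lone pair in-plane and puts one electron into the π system; the sulfur donates one lone pair from its p orbital), so the π system is cyclic and fully conjugated.
Tallying contributions gives 4 × 2 = 8 from the double-bond units + 2 from the S atom = 10.
With 10 π electrons (n = 2), the Hückel 4n+2 condition holds.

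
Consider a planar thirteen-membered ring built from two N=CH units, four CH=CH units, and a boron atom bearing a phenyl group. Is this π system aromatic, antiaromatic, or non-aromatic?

Check conjugation: the double-bond atoms are sp², each contributing one p electron; each =N– nitrogen is pyridine-type (lone pair in the sp² plane, one electron in the p orbital); the boron has an empty p orbital — every position has a p orbital, so the cyclic π system is continuous.
π-electron count: 6 × 2 = 12 from the double-bond units + 0 from the B(phenyl) atom = 12.
With 12 = 4·3 π electrons, Hückel's rule classifies the planar ring as antiaromatic.

Antiaromatic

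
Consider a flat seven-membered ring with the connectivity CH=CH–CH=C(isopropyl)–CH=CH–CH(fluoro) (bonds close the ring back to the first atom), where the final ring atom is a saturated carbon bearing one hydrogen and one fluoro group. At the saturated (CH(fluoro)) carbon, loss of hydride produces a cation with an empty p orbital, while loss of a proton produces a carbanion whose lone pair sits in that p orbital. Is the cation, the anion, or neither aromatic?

Once that carbon is sp², every ring atom has a p orbital and both ions are fully conjugated.
Cation: 3 × 2 + 0 = 6 π electrons → 4(1)+2, aromatic.
Anion: 3 × 2 + 2 = 8 π electrons → 4(2), antiaromatic.

The cation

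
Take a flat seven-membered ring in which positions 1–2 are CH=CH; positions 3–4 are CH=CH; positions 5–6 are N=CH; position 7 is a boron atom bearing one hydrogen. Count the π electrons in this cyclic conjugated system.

6

Check conjugation: each doubly-bonded ring atom is sp² with one p-orbital electron; the doubly-bonded nitrogens are pyridine-type — their lone pairs lie in the ring plane, leaving one electron in the p orbital; the boron has an empty p orbital — every position has a p orbital, so the cyclic π system is continuous.
Adding the contributions, 3 × 2 = 6 from the double-bond units + 0 from the BH atom = 6.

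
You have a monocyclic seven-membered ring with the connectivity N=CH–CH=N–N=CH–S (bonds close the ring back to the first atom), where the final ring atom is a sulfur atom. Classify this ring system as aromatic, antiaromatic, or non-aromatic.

Antiaromatic

The p orbitals form a continuous loop: the double-bond atoms are sp², each contributing one p electron; the doubly-bonded nitrogens are pyridine-type — their lone pairs lie in the ring plane, leaving one electron in the p orbital; the sulfur donates one lone pair from its p orbital. The ring is fully conjugated.
Tallying contributions gives 3 × 2 = 6 from the double-bond units + 2 from the S atom = 8.
8 = 4(2); a planar, fully conjugated 4n system is antiaromatic.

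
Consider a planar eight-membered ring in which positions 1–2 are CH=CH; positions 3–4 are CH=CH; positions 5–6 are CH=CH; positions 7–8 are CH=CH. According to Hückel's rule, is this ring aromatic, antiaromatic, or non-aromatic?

Every ring atom contributes a p orbital perpendicular to the ring (the double-bond atoms are sp², each contributing one p electron), so the π system is cyclic and fully conjugated.
Adding the contributions, 4 × 2 = 8 from the 4 double-bond units.
8 = 4(2); a planar, fully conjugated 4n system is antiaromatic.

Antiaromatic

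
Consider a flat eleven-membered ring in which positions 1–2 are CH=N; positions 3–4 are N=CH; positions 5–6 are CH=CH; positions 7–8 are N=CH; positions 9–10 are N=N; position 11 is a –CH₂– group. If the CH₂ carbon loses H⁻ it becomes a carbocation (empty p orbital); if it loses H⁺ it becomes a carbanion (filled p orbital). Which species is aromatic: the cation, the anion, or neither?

In either ion the ring is fully conjugated: every atom, including the new sp² carbon, supplies a p orbital.
Cation: 5 × 2 + 0 = 10 π electrons → 4(2)+2, aromatic.
Anion: 5 × 2 + 2 = 12 π electrons → 4(3), antiaromatic.

The cation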